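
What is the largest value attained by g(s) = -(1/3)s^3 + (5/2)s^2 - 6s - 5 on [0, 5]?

The derivative is -s^2 + 5s - 6, which vanishes at s = 2 and s = 3.
Compare values at every candidate in [0, 5]: g(0) = -5; g(2) = -29/3; g(3) = -19/2; g(5) = -85/6.
Hence the absolute maximum is -5 at s = 0.

-5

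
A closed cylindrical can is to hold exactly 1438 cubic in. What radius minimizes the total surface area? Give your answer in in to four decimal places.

6.1168

With radius r and height h, πr²h = 1438 so h = 1438/(πr²), and S(r) = 2πr² + 2πrh = 2πr² + 2·1438/r.
S'(r) = 4πr − 2·1438/r² = 0 ⇒ r³ = 1438/(2π), so r ≈ 6.1168 and h = 2r ≈ 12.2337.
S''(r) = 4π + 4·1438/r³ > 0, so this is the minimum; S ≈ 705.2674.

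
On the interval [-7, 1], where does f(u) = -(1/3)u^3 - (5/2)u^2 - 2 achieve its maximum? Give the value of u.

The derivative is -u^2 - 5u, which vanishes at u = -5 and u = 0.
Evaluating at the critical points and endpoints: f(-7) = -61/6; f(-5) = -137/6; f(0) = -2; f(1) = -29/6.
So the maximum is f(0) = -2.

0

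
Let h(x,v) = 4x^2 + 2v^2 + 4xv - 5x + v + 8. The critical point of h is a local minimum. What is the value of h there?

∂h/∂x = 8x + 4v - 5 = 0 and ∂h/∂v = 4x + 4v + 1 = 0, so (x, v) = (3/2, -7/4).
The Hessian has h_{xx} = 8, h_{vv} = 4, h_{xv} = 4, giving D = 16 > 0 with h_{xx} > 0, so the point is a local minimum.
h(3/2, -7/4) = 27/8.

27/8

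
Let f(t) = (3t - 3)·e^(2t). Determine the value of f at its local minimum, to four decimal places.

-4.0774

By the product rule, f'(t) = (6t - 3)·e^(2t). Since e^(2t) > 0, the only critical point is t = 1/2.
f''(1/2) has the same sign as 6 > 0, so this is a local minimum.
f(1/2) = (-3/2)·e^(1) ≈ -4.0774.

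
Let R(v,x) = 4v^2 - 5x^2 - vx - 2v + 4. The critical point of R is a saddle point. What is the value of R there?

∂R/∂v = 8v - x - 2 = 0 and ∂R/∂x = -v - 10x = 0, so (v, x) = (20/81, -2/81).
The Hessian has R_{vv} = 8, R_{xx} = -10, R_{vx} = -1, giving D = -81 < 0, so the point is a saddle point.
R(20/81, -2/81) = 304/81.

304/81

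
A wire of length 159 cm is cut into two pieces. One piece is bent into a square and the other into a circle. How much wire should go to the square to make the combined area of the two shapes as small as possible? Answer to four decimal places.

89.0558

Let x be the length used for the square. Square side x/4; circle radius (159−x)/(2π).
A(x) = (x/4)² + π·((159−x)/(2π))² = x²/16 + (159−x)²/(4π) for 0 ≤ x ≤ 159. A'(x) = x/8 − (159−x)/(2π) = 0 gives x = 4·159/(π+4) ≈ 89.0558.
A'' = 1/8 + 1/(2π) > 0, so this gives the minimum combined area; x ≈ 89.0558 cm to the square.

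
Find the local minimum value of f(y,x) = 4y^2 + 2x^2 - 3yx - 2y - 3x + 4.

30/23

∂f/∂y = 8y - 3x - 2 = 0 and ∂f/∂x = -3y + 4x - 3 = 0, so (y, x) = (17/23, 30/23).
The Hessian has f_{yy} = 8, f_{xx} = 4, f_{yx} = -3, giving D = 23 > 0 with f_{yy} > 0, so the point is a local minimum.
f(17/23, 30/23) = 30/23.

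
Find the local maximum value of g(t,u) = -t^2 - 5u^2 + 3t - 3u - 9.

∂g/∂t = -2t + 3 = 0 and ∂g/∂u = -10u - 3 = 0, so (t, u) = (3/2, -3/10).
The Hessian has g_{tt} = -2, g_{uu} = -10, g_{tu} = 0, giving D = 20 > 0 with g_{tt} < 0, so the point is a local maximum.
g(3/2, -3/10) = -63/10.

-63/10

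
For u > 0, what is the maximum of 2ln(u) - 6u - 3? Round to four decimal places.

-7.1972

f'(u) = 2/u − 6 = 0 gives u = 1/3.
f''(u) = -2/u², which is negative for u > 0, so this is a local maximum.
f(1/3) = 2·ln(1/3) - 2 - 3 ≈ -7.1972.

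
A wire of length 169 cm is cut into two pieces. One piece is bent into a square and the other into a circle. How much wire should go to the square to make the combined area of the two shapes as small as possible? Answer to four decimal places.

94.6568

Let x be the length used for the square. Square side x/4; circle radius (169−x)/(2π).
A(x) = (x/4)² + π·((169−x)/(2π))² = x²/16 + (169−x)²/(4π) for 0 ≤ x ≤ 169. A'(x) = x/8 − (169−x)/(2π) = 0 gives x = 4·169/(π+4) ≈ 94.6568.
A'' = 1/8 + 1/(2π) > 0, so this gives the minimum combined area; x ≈ 94.6568 cm to the square.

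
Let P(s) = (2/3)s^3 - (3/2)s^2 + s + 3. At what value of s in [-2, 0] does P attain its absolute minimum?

-2

The derivative is 2s^2 - 3s + 1, which has no zeros in [-2, 0].
Evaluating at the critical points and endpoints: P(-2) = -31/3,  P(0) = 3.
The minimum over the interval is -31/3, attained at s = -2.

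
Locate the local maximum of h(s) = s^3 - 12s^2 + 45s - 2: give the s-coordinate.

3

Critical points: h'(s) = 3s^2 - 24s + 45 vanishes at s = 3, 5.
Second-derivative test with h''(s) = 6s - 24: h''(3) = -6 < 0 ⇒ local maximum; h''(5) = 6 > 0 ⇒ local minimum.
The local maximum is h(3) = 52.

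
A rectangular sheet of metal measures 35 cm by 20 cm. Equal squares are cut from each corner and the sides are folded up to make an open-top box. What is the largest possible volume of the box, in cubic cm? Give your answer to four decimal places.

With cut size x, the volume is V(x) = x(35 − 2x)(20 − 2x) for 0 < x < 10.
V'(x) = 12x^2 − 220x + 700. Setting V'(x) = 0 gives x ≈ 4.0977 (the root in (0, 10)).
V''(x) = 24x − 220 is negative there, so this is the maximum; V ≈ 1296.5843.

1296.5843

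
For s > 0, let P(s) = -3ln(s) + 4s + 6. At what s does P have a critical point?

3/4

P'(s) = -3/s + 4 = 0 gives s = 3/4.
P''(s) = 3/s², which is positive for s > 0, so this is a local minimum.
P(3/4) = -3·ln(3/4) + 3 + 6 ≈ 9.8630.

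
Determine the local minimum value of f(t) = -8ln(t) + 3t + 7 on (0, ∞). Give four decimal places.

7.1534

f'(t) = -8/t + 3 = 0 gives t = 8/3.
f''(t) = 8/t², which is positive for t > 0, so this is a local minimum.
f(8/3) = -8·ln(8/3) + 8 + 7 ≈ 7.1534.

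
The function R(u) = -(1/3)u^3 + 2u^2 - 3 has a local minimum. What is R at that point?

-3

R'(u) = -u^2 + 4u. Setting R'(u) = 0 gives u ∈ {0, 4}.
Since R''(u) = -2u + 4, we get R''(0) = 4 > 0 ⇒ local minimum; R''(4) = -4 < 0 ⇒ local maximum.
Thus R has its local minimum at u = 0, with value -3.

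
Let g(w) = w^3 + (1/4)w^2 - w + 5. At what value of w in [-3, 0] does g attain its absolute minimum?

The derivative is 3w^2 + (1/2)w - 1, whose only zero in [-3, 0] is w = -2/3.
Compare values at every candidate in [-3, 0]: g(-3) = -67/4, g(-2/3) = 148/27, g(0) = 5.
So the minimum is g(-3) = -67/4.

-3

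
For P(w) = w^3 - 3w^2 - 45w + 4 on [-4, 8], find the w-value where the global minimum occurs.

P'(w) = 3w^2 - 6w - 45, which vanishes at w = -3 and w = 5.
Evaluating at the critical points and endpoints: P(-4) = 72; P(-3) = 85; P(5) = -171; P(8) = -36.
So the minimum is P(5) = -171.

5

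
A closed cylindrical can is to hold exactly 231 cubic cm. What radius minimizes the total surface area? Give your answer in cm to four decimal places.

3.3251

With radius r and height h, πr²h = 231 so h = 231/(πr²), and S(r) = 2πr² + 2πrh = 2πr² + 2·231/r.
S'(r) = 4πr − 2·231/r² = 0 ⇒ r³ = 231/(2π), so r ≈ 3.3251 and h = 2r ≈ 6.6503.
S''(r) = 4π + 4·231/r³ > 0, so this is the minimum; S ≈ 208.4119.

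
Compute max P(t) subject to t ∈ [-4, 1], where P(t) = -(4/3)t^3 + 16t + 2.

P'(t) = -4t^2 + 16, whose only zero in [-4, 1] is t = -2.
Candidates: P(-4) = 70/3; P(-2) = -58/3; P(1) = 50/3.
So the maximum is P(-4) = 70/3.

70/3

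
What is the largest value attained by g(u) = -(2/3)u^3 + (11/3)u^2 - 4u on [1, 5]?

Differentiating, g'(u) = -2u^2 + (22/3)u - 4; whose only zero in [1, 5] is u = 3.
Compare values at every candidate in [1, 5]: g(1) = -1, g(3) = 3, g(5) = -35/3.
The maximum over the interval is 3, attained at u = 3.

3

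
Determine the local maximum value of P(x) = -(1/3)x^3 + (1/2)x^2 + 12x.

P'(x) = -x^2 + x + 12. Setting P'(x) = 0 gives x ∈ {-3, 4}.
Second-derivative test with P''(x) = -2x + 1: P''(-3) = 7 > 0 ⇒ local minimum; P''(4) = -7 < 0 ⇒ local maximum.
The local maximum is P(4) = 104/3.

104/3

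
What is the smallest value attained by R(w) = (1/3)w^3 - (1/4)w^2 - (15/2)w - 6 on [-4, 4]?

-87/4

R'(w) = w^2 - (1/2)w - 15/2, which vanishes at w = -5/2 and w = 3.
Compare values at every candidate in [-4, 4]: R(-4) = -4/3, R(-5/2) = 287/48, R(3) = -87/4, R(4) = -56/3.
Hence the absolute minimum is -87/4 at w = 3.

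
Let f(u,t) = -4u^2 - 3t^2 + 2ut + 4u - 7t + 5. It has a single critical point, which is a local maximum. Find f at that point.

102/11

∂f/∂u = -8u + 2t + 4 = 0 and ∂f/∂t = 2u - 6t - 7 = 0, so (u, t) = (5/22, -12/11).
The Hessian has f_{uu} = -8, f_{tt} = -6, f_{ut} = 2, giving D = 44 > 0 with f_{uu} < 0, so the point is a local maximum.
f(5/22, -12/11) = 102/11.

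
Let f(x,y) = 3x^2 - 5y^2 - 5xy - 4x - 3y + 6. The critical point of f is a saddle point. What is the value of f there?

517/85

∂f/∂x = 6x - 5y - 4 = 0 and ∂f/∂y = -5x - 10y - 3 = 0, so (x, y) = (5/17, -38/85).
The Hessian has f_{xx} = 6, f_{yy} = -10, f_{xy} = -5, giving D = -85 < 0, so the point is a saddle point.
f(5/17, -38/85) = 517/85.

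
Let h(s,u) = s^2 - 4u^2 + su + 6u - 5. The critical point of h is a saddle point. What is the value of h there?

-49/17

∂h/∂s = 2s + u = 0 and ∂h/∂u = s - 8u + 6 = 0, so (s, u) = (-6/17, 12/17).
The Hessian has h_{ss} = 2, h_{uu} = -8, h_{su} = 1, giving D = -17 < 0, so the point is a saddle point.
h(-6/17, 12/17) = -49/17.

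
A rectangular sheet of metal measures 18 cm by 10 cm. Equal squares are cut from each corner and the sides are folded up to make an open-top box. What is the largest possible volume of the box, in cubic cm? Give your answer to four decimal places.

168.1260

With cut size x, the volume is V(x) = x(18 − 2x)(10 − 2x) for 0 < x < 5.
V'(x) = 12x^2 − 112x + 180. Setting V'(x) = 0 gives x ≈ 2.0633 (the root in (0, 5)).
V''(x) = 24x − 112 is negative there, so this is the maximum; V ≈ 168.1260.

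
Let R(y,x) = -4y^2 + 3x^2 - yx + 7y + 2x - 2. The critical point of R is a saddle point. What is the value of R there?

47/49

∂R/∂y = -8y - x + 7 = 0 and ∂R/∂x = -y + 6x + 2 = 0, so (y, x) = (44/49, -9/49).
The Hessian has R_{yy} = -8, R_{xx} = 6, R_{yx} = -1, giving D = -49 < 0, so the point is a saddle point.
R(44/49, -9/49) = 47/49.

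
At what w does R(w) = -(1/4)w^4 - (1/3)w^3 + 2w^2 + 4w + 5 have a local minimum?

R'(w) = -w^3 - w^2 + 4w + 4. Setting R'(w) = 0 gives w ∈ {-2, -1, 2}.
Since R''(w) = -3w^2 - 2w + 4, we get R''(-2) = -4 < 0 ⇒ local maximum; R''(-1) = 3 > 0 ⇒ local minimum; R''(2) = -12 < 0 ⇒ local maximum.
The local minimum is R(-1) = 37/12.

-1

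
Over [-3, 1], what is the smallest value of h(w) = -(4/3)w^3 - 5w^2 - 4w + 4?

The derivative is -4w^2 - 10w - 4, which vanishes at w = -2 and w = -1/2.
Candidates: h(-3) = 7, h(-2) = 8/3, h(-1/2) = 59/12, h(1) = -19/3.
The minimum over the interval is -19/3, attained at w = 1.

-19/3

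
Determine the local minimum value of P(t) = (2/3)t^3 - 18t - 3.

-39

P'(t) = 2t^2 - 18 = 0 at t = -3, 3.
P''(t) = 4t. P''(-3) = -12 < 0 ⇒ local maximum; P''(3) = 12 > 0 ⇒ local minimum.
The local minimum is P(3) = -39.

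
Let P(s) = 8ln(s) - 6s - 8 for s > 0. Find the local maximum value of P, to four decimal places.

-13.6985

P'(s) = 8/s − 6 = 0 gives s = 4/3.
P''(s) = -8/s², which is negative for s > 0, so this is a local maximum.
P(4/3) = 8·ln(4/3) - 8 - 8 ≈ -13.6985.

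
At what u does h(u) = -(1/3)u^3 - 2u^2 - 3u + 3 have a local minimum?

h'(u) = -u^2 - 4u - 3 = 0 at u = -3, -1.
h''(u) = -2u - 4. h''(-3) = 2 > 0 ⇒ local minimum; h''(-1) = -2 < 0 ⇒ local maximum.
Thus h has its local minimum at u = -3, with value 3.

-3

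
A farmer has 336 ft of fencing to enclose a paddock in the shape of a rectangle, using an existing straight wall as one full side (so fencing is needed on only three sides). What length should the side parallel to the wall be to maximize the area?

Let the sides perpendicular to the wall have length x and the parallel side y, so 2x + y = 336 and the area is A = xy = x(336 − 2x).
A'(x) = 336 − 4x = 0 gives x = 84, and A''(x) = −4 < 0 confirms a maximum.
Then y = 336 − 2·84 = 168 and A = 14112.

168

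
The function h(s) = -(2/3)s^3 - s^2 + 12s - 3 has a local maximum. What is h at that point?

35/3

h'(s) = -2s^2 - 2s + 12. Setting h'(s) = 0 gives s ∈ {-3, 2}.
Since h''(s) = -4s - 2, we get h''(-3) = 10 > 0 ⇒ local minimum; h''(2) = -10 < 0 ⇒ local maximum.
The local maximum is h(2) = 35/3.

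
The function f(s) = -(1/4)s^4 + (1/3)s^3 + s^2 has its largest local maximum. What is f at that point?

f'(s) = -s^3 + s^2 + 2s = 0 at s = -1, 0, 2.
Second-derivative test with f''(s) = -3s^2 + 2s + 2: f''(-1) = -3 < 0 ⇒ local maximum; f''(0) = 2 > 0 ⇒ local minimum; f''(2) = -6 < 0 ⇒ local maximum.
The largest local maximum is f(2) = 8/3.

8/3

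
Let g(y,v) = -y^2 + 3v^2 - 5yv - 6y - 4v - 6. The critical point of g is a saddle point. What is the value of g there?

∂g/∂y = -2y - 5v - 6 = 0 and ∂g/∂v = -5y + 6v - 4 = 0, so (y, v) = (-56/37, -22/37).
The Hessian has g_{yy} = -2, g_{vv} = 6, g_{yv} = -5, giving D = -37 < 0, so the point is a saddle point.
g(-56/37, -22/37) = -10/37.

-10/37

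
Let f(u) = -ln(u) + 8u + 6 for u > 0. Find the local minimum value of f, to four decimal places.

f'(u) = -1/u + 8 = 0 gives u = 1/8.
f''(u) = 1/u², which is positive for u > 0, so this is a local minimum.
f(1/8) = -1·ln(1/8) + 1 + 6 ≈ 9.0794.

9.0794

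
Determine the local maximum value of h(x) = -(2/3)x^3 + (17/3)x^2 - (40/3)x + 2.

h'(x) = -2x^2 + (34/3)x - 40/3. Setting h'(x) = 0 gives x ∈ {5/3, 4}.
Second-derivative test with h''(x) = -4x + 34/3: h''(5/3) = 14/3 > 0 ⇒ local minimum; h''(4) = -14/3 < 0 ⇒ local maximum.
The local maximum is h(4) = -10/3.

-10/3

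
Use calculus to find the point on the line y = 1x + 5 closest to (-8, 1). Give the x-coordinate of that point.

Minimize D(x)^2 = (x + 8)^2 + (x + 4)^2.
d/dx[D^2] = 2(x + 8) + 2·1·(x + 4) = 0 ⇒ x = -6.
Then y = -1 and the distance is √(8) ≈ 2.8284.

-6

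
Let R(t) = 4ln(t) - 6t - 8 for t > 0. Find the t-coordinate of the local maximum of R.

2/3

R'(t) = 4/t − 6 = 0 gives t = 2/3.
R''(t) = -4/t², which is negative for t > 0, so this is a local maximum.
R(2/3) = 4·ln(2/3) - 4 - 8 ≈ -13.6219.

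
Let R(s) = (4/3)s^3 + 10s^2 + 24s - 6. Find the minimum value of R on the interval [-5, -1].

R'(s) = 4s^2 + 20s + 24, which vanishes at s = -3 and s = -2.
Compare values at every candidate in [-5, -1]: R(-5) = -128/3; R(-3) = -24; R(-2) = -74/3; R(-1) = -64/3.
Hence the absolute minimum is -128/3 at s = -5.

-128/3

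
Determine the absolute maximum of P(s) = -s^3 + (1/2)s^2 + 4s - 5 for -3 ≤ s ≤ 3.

29/2

The derivative is -3s^2 + s + 4, which vanishes at s = -1 and s = 4/3.
Compare values at every candidate in [-3, 3]: P(-3) = 29/2, P(-1) = -15/2, P(4/3) = -31/27, P(3) = -31/2.
Hence the absolute maximum is 29/2 at s = -3.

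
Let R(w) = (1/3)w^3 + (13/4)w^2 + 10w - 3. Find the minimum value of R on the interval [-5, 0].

-161/12

The derivative is w^2 + (13/2)w + 10, which vanishes at w = -4 and w = -5/2.
Compare values at every candidate in [-5, 0]: R(-5) = -161/12, R(-4) = -37/3, R(-5/2) = -619/48, R(0) = -3.
So the minimum is R(-5) = -161/12.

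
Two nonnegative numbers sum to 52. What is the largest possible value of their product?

676

With x + y = 52, the product is P(x) = x(52 − x).
P'(x) = 52 − 2x = 0 gives x = 26; P'' = −2 < 0, so this is the maximum.
P = 26·26 = 676.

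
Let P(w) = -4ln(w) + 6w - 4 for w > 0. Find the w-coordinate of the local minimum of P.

P'(w) = -4/w + 6 = 0 gives w = 2/3.
P''(w) = 4/w², which is positive for w > 0, so this is a local minimum.
P(2/3) = -4·ln(2/3) + 4 - 4 ≈ 1.6219.

2/3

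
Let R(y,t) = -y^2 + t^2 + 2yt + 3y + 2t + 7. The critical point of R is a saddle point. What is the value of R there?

∂R/∂y = -2y + 2t + 3 = 0 and ∂R/∂t = 2y + 2t + 2 = 0, so (y, t) = (1/4, -5/4).
The Hessian has R_{yy} = -2, R_{tt} = 2, R_{yt} = 2, giving D = -8 < 0, so the point is a saddle point.
R(1/4, -5/4) = 49/8.

49/8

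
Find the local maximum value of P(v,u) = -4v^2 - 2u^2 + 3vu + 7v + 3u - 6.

59/23

∂P/∂v = -8v + 3u + 7 = 0 and ∂P/∂u = 3v - 4u + 3 = 0, so (v, u) = (37/23, 45/23).
The Hessian has P_{vv} = -8, P_{uu} = -4, P_{vu} = 3, giving D = 23 > 0 with P_{vv} < 0, so the point is a local maximum.
P(37/23, 45/23) = 59/23.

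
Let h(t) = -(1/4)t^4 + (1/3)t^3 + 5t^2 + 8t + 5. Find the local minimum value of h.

17/12

h'(t) = -t^3 + t^2 + 10t + 8 = 0 at t = -2, -1, 4.
Second-derivative test with h''(t) = -3t^2 + 2t + 10: h''(-2) = -6 < 0 ⇒ local maximum; h''(-1) = 5 > 0 ⇒ local minimum; h''(4) = -30 < 0 ⇒ local maximum.
The local minimum is h(-1) = 17/12.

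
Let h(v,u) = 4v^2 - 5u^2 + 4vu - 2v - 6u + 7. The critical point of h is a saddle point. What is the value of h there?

187/24

∂h/∂v = 8v + 4u - 2 = 0 and ∂h/∂u = 4v - 10u - 6 = 0, so (v, u) = (11/24, -5/12).
The Hessian has h_{vv} = 8, h_{uu} = -10, h_{vu} = 4, giving D = -96 < 0, so the point is a saddle point.
h(11/24, -5/12) = 187/24.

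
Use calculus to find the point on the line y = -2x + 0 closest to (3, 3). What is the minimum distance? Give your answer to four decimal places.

Minimize D(x)^2 = (x - 3)^2 + (-2x - 3)^2.
d/dx[D^2] = 2(x - 3) + 2·(-2)·(-2x - 3) = 0 ⇒ x = -3/5.
Then y = 6/5 and the distance is √(81/5) ≈ 4.0249.

4.0249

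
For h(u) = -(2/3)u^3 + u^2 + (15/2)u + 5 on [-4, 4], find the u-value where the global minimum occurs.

h'(u) = -2u^2 + 2u + 15/2, which vanishes at u = -3/2 and u = 5/2.
Evaluating at the critical points and endpoints: h(-4) = 101/3,  h(-3/2) = -7/4,  h(5/2) = 235/12,  h(4) = 25/3.
So the minimum is h(-3/2) = -7/4.

-3/2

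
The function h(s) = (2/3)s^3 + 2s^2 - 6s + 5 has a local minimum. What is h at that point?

h'(s) = 2s^2 + 4s - 6. Setting h'(s) = 0 gives s ∈ {-3, 1}.
Second-derivative test with h''(s) = 4s + 4: h''(-3) = -8 < 0 ⇒ local maximum; h''(1) = 8 > 0 ⇒ local minimum.
So the local minimum value is h(1) = 5/3.

5/3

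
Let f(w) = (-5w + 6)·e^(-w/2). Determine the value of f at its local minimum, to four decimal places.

By the product rule, f'(w) = ((5/2)w - 8)·e^(-w/2). Since e^(-w/2) > 0, the only critical point is w = 16/5.
f''(16/5) has the same sign as 5/2 > 0, so this is a local minimum.
f(16/5) = (-10)·e^(-8/5) ≈ -2.0190.

-2.0190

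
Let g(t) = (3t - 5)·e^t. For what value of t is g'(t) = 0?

g'(t) = 3·e^t + (3t - 5)·1·e^t = (3t - 2)·e^t. Since e^t > 0, the only critical point is t = 2/3.
g''(2/3) has the same sign as 3 > 0, so this is a local minimum.
g(2/3) = (-3)·e^(2/3) ≈ -5.8432.

2/3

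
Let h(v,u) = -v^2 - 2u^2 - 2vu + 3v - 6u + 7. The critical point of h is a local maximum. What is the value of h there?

∂h/∂v = -2v - 2u + 3 = 0 and ∂h/∂u = -2v - 4u - 6 = 0, so (v, u) = (6, -9/2).
The Hessian has h_{vv} = -2, h_{uu} = -4, h_{vu} = -2, giving D = 4 > 0 with h_{vv} < 0, so the point is a local maximum.
h(6, -9/2) = 59/2.

59/2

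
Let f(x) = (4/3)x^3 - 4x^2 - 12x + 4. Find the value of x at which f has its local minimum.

3

Critical points: f'(x) = 4x^2 - 8x - 12 vanishes at x = -1, 3.
Since f''(x) = 8x - 8, we get f''(-1) = -16 < 0 ⇒ local maximum; f''(3) = 16 > 0 ⇒ local minimum.
Thus f has its local minimum at x = 3, with value -32.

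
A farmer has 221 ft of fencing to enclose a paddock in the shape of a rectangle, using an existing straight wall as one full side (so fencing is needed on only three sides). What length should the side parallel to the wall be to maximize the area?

221/2

Let the sides perpendicular to the wall have length x and the parallel side y, so 2x + y = 221 and the area is A = xy = x(221 − 2x).
A'(x) = 221 − 4x = 0 gives x = 221/4, and A''(x) = −4 < 0 confirms a maximum.
Then y = 221 − 2·221/4 = 221/2 and A = 48841/8.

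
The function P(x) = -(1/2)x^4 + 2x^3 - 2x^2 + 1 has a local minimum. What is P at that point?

Critical points: P'(x) = -2x^3 + 6x^2 - 4x vanishes at x = 0, 1, 2.
P''(x) = -6x^2 + 12x - 4. P''(0) = -4 < 0 ⇒ local maximum; P''(1) = 2 > 0 ⇒ local minimum; P''(2) = -4 < 0 ⇒ local maximum.
The local minimum is P(1) = 1/2.

1/2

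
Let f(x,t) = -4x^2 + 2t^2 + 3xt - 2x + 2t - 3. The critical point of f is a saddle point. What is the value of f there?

-119/41

∂f/∂x = -8x + 3t - 2 = 0 and ∂f/∂t = 3x + 4t + 2 = 0, so (x, t) = (-14/41, -10/41).
The Hessian has f_{xx} = -8, f_{tt} = 4, f_{xt} = 3, giving D = -41 < 0, so the point is a saddle point.
f(-14/41, -10/41) = -119/41.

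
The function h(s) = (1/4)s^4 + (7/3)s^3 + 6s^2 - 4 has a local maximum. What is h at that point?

29/4

h'(s) = s^3 + 7s^2 + 12s. Setting h'(s) = 0 gives s ∈ {-4, -3, 0}.
Second-derivative test with h''(s) = 3s^2 + 14s + 12: h''(-4) = 4 > 0 ⇒ local minimum; h''(-3) = -3 < 0 ⇒ local maximum; h''(0) = 12 > 0 ⇒ local minimum.
The local maximum is h(-3) = 29/4.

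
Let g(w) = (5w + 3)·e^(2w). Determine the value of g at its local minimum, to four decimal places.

-0.2770

g'(w) = 5·e^(2w) + (5w + 3)·2·e^(2w) = (10w + 11)·e^(2w). Since e^(2w) > 0, the only critical point is w = -11/10.
g''(-11/10) has the same sign as 10 > 0, so this is a local minimum.
g(-11/10) = (-5/2)·e^(-11/5) ≈ -0.2770.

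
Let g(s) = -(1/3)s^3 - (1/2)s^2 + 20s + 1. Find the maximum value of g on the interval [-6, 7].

The derivative is -s^2 - s + 20, which vanishes at s = -5 and s = 4.
Evaluating at the critical points and endpoints: g(-6) = -65,  g(-5) = -419/6,  g(4) = 155/3,  g(7) = 13/6.
So the maximum is g(4) = 155/3.

155/3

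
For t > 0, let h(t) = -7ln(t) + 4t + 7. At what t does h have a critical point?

7/4

h'(t) = -7/t + 4 = 0 gives t = 7/4.
h''(t) = 7/t², which is positive for t > 0, so this is a local minimum.
h(7/4) = -7·ln(7/4) + 7 + 7 ≈ 10.0827.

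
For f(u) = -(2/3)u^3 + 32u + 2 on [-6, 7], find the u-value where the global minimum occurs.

-4

Differentiating, f'(u) = -2u^2 + 32; which vanishes at u = -4 and u = 4.
Evaluating at the critical points and endpoints: f(-6) = -46; f(-4) = -250/3; f(4) = 262/3; f(7) = -8/3.
The minimum over the interval is -250/3, attained at u = -4.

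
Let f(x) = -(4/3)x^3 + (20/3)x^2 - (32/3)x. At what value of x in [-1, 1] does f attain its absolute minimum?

The derivative is -4x^2 + (40/3)x - 32/3, which has no zeros in [-1, 1].
Evaluating at the critical points and endpoints: f(-1) = 56/3; f(1) = -16/3.
So the minimum is f(1) = -16/3.

1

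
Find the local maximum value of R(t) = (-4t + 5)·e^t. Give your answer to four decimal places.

5.1361

By the product rule, R'(t) = (-4t + 1)·e^t. Since e^t > 0, the only critical point is t = 1/4.
R''(1/4) has the same sign as -4 < 0, so this is a local maximum.
R(1/4) = (4)·e^(1/4) ≈ 5.1361.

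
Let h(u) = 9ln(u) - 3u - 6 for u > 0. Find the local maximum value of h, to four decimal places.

-5.1125

h'(u) = 9/u − 3 = 0 gives u = 3.
h''(u) = -9/u², which is negative for u > 0, so this is a local maximum.
h(3) = 9·ln(3) - 9 - 6 ≈ -5.1125.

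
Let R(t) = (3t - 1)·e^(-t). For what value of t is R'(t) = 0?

4/3

R'(t) = 3·e^(-t) + (3t - 1)·(-1)·e^(-t) = (-3t + 4)·e^(-t). Since e^(-t) > 0, the only critical point is t = 4/3.
R''(4/3) has the same sign as -3 < 0, so this is a local maximum.
R(4/3) = (3)·e^(-4/3) ≈ 0.7908.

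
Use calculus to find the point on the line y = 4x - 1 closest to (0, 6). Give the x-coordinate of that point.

Minimize D(x)^2 = (x + 0)^2 + (4x - 7)^2.
d/dx[D^2] = 2(x + 0) + 2·4·(4x - 7) = 0 ⇒ x = 28/17.
Then y = 95/17 and the distance is √(49/17) ≈ 1.6977.

28/17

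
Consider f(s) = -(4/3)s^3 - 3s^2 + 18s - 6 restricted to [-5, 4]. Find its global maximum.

Differentiating, f'(s) = -4s^2 - 6s + 18; which vanishes at s = -3 and s = 3/2.
Compare values at every candidate in [-5, 4]: f(-5) = -13/3, f(-3) = -51, f(3/2) = 39/4, f(4) = -202/3.
The maximum over the interval is 39/4, attained at s = 3/2.

39/4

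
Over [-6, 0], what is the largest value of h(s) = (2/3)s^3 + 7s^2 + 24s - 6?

-6

Differentiating, h'(s) = 2s^2 + 14s + 24; which vanishes at s = -4 and s = -3.
Evaluating at the critical points and endpoints: h(-6) = -42,  h(-4) = -98/3,  h(-3) = -33,  h(0) = -6.
Hence the absolute maximum is -6 at s = 0.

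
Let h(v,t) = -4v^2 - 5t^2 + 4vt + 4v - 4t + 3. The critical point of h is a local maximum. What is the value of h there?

17/4

∂h/∂v = -8v + 4t + 4 = 0 and ∂h/∂t = 4v - 10t - 4 = 0, so (v, t) = (3/8, -1/4).
The Hessian has h_{vv} = -8, h_{tt} = -10, h_{vt} = 4, giving D = 64 > 0 with h_{vv} < 0, so the point is a local maximum.
h(3/8, -1/4) = 17/4.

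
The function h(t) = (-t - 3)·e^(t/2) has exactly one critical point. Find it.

h'(t) = (-1)·e^(t/2) + (-t - 3)·(1/2)·e^(t/2) = (-(1/2)t - 5/2)·e^(t/2). Since e^(t/2) > 0, the only critical point is t = -5.
h''(-5) has the same sign as -1/2 < 0, so this is a local maximum.
h(-5) = (2)·e^(-5/2) ≈ 0.1642.

-5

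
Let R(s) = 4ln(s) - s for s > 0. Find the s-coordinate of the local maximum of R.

R'(s) = 4/s − 1 = 0 gives s = 4.
R''(s) = -4/s², which is negative for s > 0, so this is a local maximum.
R(4) = 4·ln(4) - 4 ≈ 1.5452.

4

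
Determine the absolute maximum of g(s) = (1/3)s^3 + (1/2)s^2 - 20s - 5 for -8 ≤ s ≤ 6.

395/6

g'(s) = s^2 + s - 20, which vanishes at s = -5 and s = 4.
Compare values at every candidate in [-8, 6]: g(-8) = 49/3,  g(-5) = 395/6,  g(4) = -167/3,  g(6) = -35.
So the maximum is g(-5) = 395/6.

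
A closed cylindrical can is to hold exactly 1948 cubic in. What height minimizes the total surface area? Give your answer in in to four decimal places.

With radius r and height h, πr²h = 1948 so h = 1948/(πr²), and S(r) = 2πr² + 2πrh = 2πr² + 2·1948/r.
S'(r) = 4πr − 2·1948/r² = 0 ⇒ r³ = 1948/(2π), so r ≈ 6.7681 and h = 2r ≈ 13.5363.
S''(r) = 4π + 4·1948/r³ > 0, so this is the minimum; S ≈ 863.4566.

13.5363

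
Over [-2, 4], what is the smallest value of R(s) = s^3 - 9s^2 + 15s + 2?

R'(s) = 3s^2 - 18s + 15, whose only zero in [-2, 4] is s = 1.
Compare values at every candidate in [-2, 4]: R(-2) = -72,  R(1) = 9,  R(4) = -18.
The minimum over the interval is -72, attained at s = -2.

-72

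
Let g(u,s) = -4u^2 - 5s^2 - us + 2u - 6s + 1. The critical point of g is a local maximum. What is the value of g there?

255/79

∂g/∂u = -8u - s + 2 = 0 and ∂g/∂s = -u - 10s - 6 = 0, so (u, s) = (26/79, -50/79).
The Hessian has g_{uu} = -8, g_{ss} = -10, g_{us} = -1, giving D = 79 > 0 with g_{uu} < 0, so the point is a local maximum.
g(26/79, -50/79) = 255/79.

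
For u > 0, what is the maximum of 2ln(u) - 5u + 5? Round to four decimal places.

1.1674

h'(u) = 2/u − 5 = 0 gives u = 2/5.
h''(u) = -2/u², which is negative for u > 0, so this is a local maximum.
h(2/5) = 2·ln(2/5) - 2 + 5 ≈ 1.1674.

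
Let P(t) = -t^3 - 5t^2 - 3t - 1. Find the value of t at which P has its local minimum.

P'(t) = -3t^2 - 10t - 3 = 0 at t = -3, -1/3.
P''(t) = -6t - 10. P''(-3) = 8 > 0 ⇒ local minimum; P''(-1/3) = -8 < 0 ⇒ local maximum.
So the local minimum value is P(-3) = -10.

-3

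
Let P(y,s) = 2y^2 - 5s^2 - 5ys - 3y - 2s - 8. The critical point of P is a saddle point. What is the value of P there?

∂P/∂y = 4y - 5s - 3 = 0 and ∂P/∂s = -5y - 10s - 2 = 0, so (y, s) = (4/13, -23/65).
The Hessian has P_{yy} = 4, P_{ss} = -10, P_{ys} = -5, giving D = -65 < 0, so the point is a saddle point.
P(4/13, -23/65) = -527/65.

-527/65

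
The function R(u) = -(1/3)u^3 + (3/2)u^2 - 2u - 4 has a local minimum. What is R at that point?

-29/6

R'(u) = -u^2 + 3u - 2. Setting R'(u) = 0 gives u ∈ {1, 2}.
Since R''(u) = -2u + 3, we get R''(1) = 1 > 0 ⇒ local minimum; R''(2) = -1 < 0 ⇒ local maximum.
So the local minimum value is R(1) = -29/6.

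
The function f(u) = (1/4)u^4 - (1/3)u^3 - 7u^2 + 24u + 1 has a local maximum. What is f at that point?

67/3

f'(u) = u^3 - u^2 - 14u + 24 = 0 at u = -4, 2, 3.
Second-derivative test with f''(u) = 3u^2 - 2u - 14: f''(-4) = 42 > 0 ⇒ local minimum; f''(2) = -6 < 0 ⇒ local maximum; f''(3) = 7 > 0 ⇒ local minimum.
So the local maximum value is f(2) = 67/3.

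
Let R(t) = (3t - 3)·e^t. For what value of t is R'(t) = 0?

0

By the product rule, R'(t) = (3t)·e^t. Since e^t > 0, the only critical point is t = 0.
R''(0) has the same sign as 3 > 0, so this is a local minimum.
R(0) = (-3)·e^(0) ≈ -3.0000.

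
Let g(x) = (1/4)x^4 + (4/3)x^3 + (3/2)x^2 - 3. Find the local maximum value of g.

-31/12

Critical points: g'(x) = x^3 + 4x^2 + 3x vanishes at x = -3, -1, 0.
Since g''(x) = 3x^2 + 8x + 3, we get g''(-3) = 6 > 0 ⇒ local minimum; g''(-1) = -2 < 0 ⇒ local maximum; g''(0) = 3 > 0 ⇒ local minimum.
So the local maximum value is g(-1) = -31/12.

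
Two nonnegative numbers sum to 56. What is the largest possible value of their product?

With x + y = 56, the product is P(x) = x(56 − x).
P'(x) = 56 − 2x = 0 gives x = 28; P'' = −2 < 0, so this is the maximum.
P = 28·28 = 784.

784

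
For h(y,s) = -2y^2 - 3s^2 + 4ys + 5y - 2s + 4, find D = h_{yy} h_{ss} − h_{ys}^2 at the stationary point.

∂h/∂y = -4y + 4s + 5 = 0 and ∂h/∂s = 4y - 6s - 2 = 0, so (y, s) = (11/4, 3/2).
The Hessian has h_{yy} = -4, h_{ss} = -6, h_{ys} = 4, giving D = 8 > 0 with h_{yy} < 0, so the point is a local maximum.
D = (-4)·(-6) − (4)^2 = 8.

8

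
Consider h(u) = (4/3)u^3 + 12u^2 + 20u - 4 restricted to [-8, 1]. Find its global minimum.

h'(u) = 4u^2 + 24u + 20, which vanishes at u = -5 and u = -1.
Candidates: h(-8) = -236/3, h(-5) = 88/3, h(-1) = -40/3, h(1) = 88/3.
Hence the absolute minimum is -236/3 at u = -8.

-236/3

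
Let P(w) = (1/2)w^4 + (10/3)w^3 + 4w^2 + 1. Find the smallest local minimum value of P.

P'(w) = 2w^3 + 10w^2 + 8w. Setting P'(w) = 0 gives w ∈ {-4, -1, 0}.
Since P''(w) = 6w^2 + 20w + 8, we get P''(-4) = 24 > 0 ⇒ local minimum; P''(-1) = -6 < 0 ⇒ local maximum; P''(0) = 8 > 0 ⇒ local minimum.
The smallest local minimum is P(-4) = -61/3.

-61/3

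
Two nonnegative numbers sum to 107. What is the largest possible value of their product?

11449/4

With x + y = 107, the product is P(x) = x(107 − x).
P'(x) = 107 − 2x = 0 gives x = 107/2; P'' = −2 < 0, so this is the maximum.
P = 107/2·107/2 = 11449/4.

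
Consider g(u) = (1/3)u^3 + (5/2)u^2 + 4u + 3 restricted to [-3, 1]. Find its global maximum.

59/6

The derivative is u^2 + 5u + 4, whose only zero in [-3, 1] is u = -1.
Evaluating at the critical points and endpoints: g(-3) = 9/2, g(-1) = 7/6, g(1) = 59/6.
Hence the absolute maximum is 59/6 at u = 1.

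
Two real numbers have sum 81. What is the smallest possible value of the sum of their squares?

With a + b = 81, a^2 + b^2 = a^2 + (81 − a)^2.
The derivative 2a − 2(81 − a) = 4a − 162 vanishes at a = 81/2; second derivative 4 > 0, a minimum.
The minimum is 2·(81/2)^2 = 6561/2.

6561/2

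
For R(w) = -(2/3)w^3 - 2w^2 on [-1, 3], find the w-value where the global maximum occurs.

Differentiating, R'(w) = -2w^2 - 4w; whose only zero in [-1, 3] is w = 0.
Evaluating at the critical points and endpoints: R(-1) = -4/3, R(0) = 0, R(3) = -36.
Hence the absolute maximum is 0 at w = 0.

0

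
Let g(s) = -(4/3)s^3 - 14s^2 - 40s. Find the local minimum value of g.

50/3

Critical points: g'(s) = -4s^2 - 28s - 40 vanishes at s = -5, -2.
Since g''(s) = -8s - 28, we get g''(-5) = 12 > 0 ⇒ local minimum; g''(-2) = -12 < 0 ⇒ local maximum.
So the local minimum value is g(-5) = 50/3.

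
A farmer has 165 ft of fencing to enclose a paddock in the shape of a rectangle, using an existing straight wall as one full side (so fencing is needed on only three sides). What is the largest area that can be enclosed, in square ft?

Let the sides perpendicular to the wall have length x and the parallel side y, so 2x + y = 165 and the area is A = xy = x(165 − 2x).
A'(x) = 165 − 4x = 0 gives x = 165/4, and A''(x) = −4 < 0 confirms a maximum.
Then y = 165 − 2·165/4 = 165/2 and A = 27225/8.

27225/8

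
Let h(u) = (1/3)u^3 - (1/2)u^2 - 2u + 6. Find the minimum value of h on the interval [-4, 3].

Differentiating, h'(u) = u^2 - u - 2; which vanishes at u = -1 and u = 2.
Candidates: h(-4) = -46/3,  h(-1) = 43/6,  h(2) = 8/3,  h(3) = 9/2.
Hence the absolute minimum is -46/3 at u = -4.

-46/3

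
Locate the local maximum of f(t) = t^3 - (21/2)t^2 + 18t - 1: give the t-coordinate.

1

f'(t) = 3t^2 - 21t + 18 = 0 at t = 1, 6.
Since f''(t) = 6t - 21, we get f''(1) = -15 < 0 ⇒ local maximum; f''(6) = 15 > 0 ⇒ local minimum.
The local maximum is f(1) = 15/2.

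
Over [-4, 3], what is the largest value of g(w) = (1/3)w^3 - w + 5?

11

The derivative is w^2 - 1, which vanishes at w = -1 and w = 1.
Candidates: g(-4) = -37/3,  g(-1) = 17/3,  g(1) = 13/3,  g(3) = 11.
So the maximum is g(3) = 11.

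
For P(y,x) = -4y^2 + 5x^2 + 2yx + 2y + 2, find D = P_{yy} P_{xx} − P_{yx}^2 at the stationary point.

∂P/∂y = -8y + 2x + 2 = 0 and ∂P/∂x = 2y + 10x = 0, so (y, x) = (5/21, -1/21).
The Hessian has P_{yy} = -8, P_{xx} = 10, P_{yx} = 2, giving D = -84 < 0, so the point is a saddle point.
D = (-8)·(10) − (2)^2 = -84.

-84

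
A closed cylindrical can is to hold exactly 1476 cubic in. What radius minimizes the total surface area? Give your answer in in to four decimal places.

With radius r and height h, πr²h = 1476 so h = 1476/(πr²), and S(r) = 2πr² + 2πrh = 2πr² + 2·1476/r.
S'(r) = 4πr − 2·1476/r² = 0 ⇒ r³ = 1476/(2π), so r ≈ 6.1702 and h = 2r ≈ 12.3405.
S''(r) = 4π + 4·1476/r³ > 0, so this is the minimum; S ≈ 717.6380.

6.1702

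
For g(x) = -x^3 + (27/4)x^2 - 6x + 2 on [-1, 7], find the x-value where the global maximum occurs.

Differentiating, g'(x) = -3x^2 + (27/2)x - 6; which vanishes at x = 1/2 and x = 4.
Candidates: g(-1) = 63/4, g(1/2) = 9/16, g(4) = 22, g(7) = -209/4.
The maximum over the interval is 22, attained at x = 4.

4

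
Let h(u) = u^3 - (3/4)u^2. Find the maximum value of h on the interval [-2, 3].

h'(u) = 3u^2 - (3/2)u, which vanishes at u = 0 and u = 1/2.
Evaluating at the critical points and endpoints: h(-2) = -11,  h(0) = 0,  h(1/2) = -1/16,  h(3) = 81/4.
Hence the absolute maximum is 81/4 at u = 3.

81/4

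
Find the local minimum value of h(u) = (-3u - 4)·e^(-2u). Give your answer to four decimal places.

-7.9417

By the product rule, h'(u) = (6u + 5)·e^(-2u). Since e^(-2u) > 0, the only critical point is u = -5/6.
h''(-5/6) has the same sign as 6 > 0, so this is a local minimum.
h(-5/6) = (-3/2)·e^(5/3) ≈ -7.9417.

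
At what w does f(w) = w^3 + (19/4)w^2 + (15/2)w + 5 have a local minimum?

f'(w) = 3w^2 + (19/2)w + 15/2 = 0 at w = -5/3, -3/2.
f''(w) = 6w + 19/2. f''(-5/3) = -1/2 < 0 ⇒ local maximum; f''(-3/2) = 1/2 > 0 ⇒ local minimum.
The local minimum is f(-3/2) = 17/16.

-3/2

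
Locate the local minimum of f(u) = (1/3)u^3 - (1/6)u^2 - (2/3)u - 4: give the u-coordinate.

Critical points: f'(u) = u^2 - (1/3)u - 2/3 vanishes at u = -2/3, 1.
Since f''(u) = 2u - 1/3, we get f''(-2/3) = -5/3 < 0 ⇒ local maximum; f''(1) = 5/3 > 0 ⇒ local minimum.
The local minimum is f(1) = -9/2.

1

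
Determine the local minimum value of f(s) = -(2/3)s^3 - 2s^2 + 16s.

f'(s) = -2s^2 - 4s + 16. Setting f'(s) = 0 gives s ∈ {-4, 2}.
Second-derivative test with f''(s) = -4s - 4: f''(-4) = 12 > 0 ⇒ local minimum; f''(2) = -12 < 0 ⇒ local maximum.
Thus f has its local minimum at s = -4, with value -160/3.

-160/3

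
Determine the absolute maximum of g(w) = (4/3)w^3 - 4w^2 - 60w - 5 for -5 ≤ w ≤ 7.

103

g'(w) = 4w^2 - 8w - 60, which vanishes at w = -3 and w = 5.
Compare values at every candidate in [-5, 7]: g(-5) = 85/3,  g(-3) = 103,  g(5) = -715/3,  g(7) = -491/3.
Hence the absolute maximum is 103 at w = -3.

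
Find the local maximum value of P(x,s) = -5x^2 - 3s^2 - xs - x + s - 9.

-522/59

∂P/∂x = -10x - s - 1 = 0 and ∂P/∂s = -x - 6s + 1 = 0, so (x, s) = (-7/59, 11/59).
The Hessian has P_{xx} = -10, P_{ss} = -6, P_{xs} = -1, giving D = 59 > 0 with P_{xx} < 0, so the point is a local maximum.
P(-7/59, 11/59) = -522/59.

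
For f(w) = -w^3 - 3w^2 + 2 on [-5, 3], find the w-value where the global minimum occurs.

3

Differentiating, f'(w) = -3w^2 - 6w; which vanishes at w = -2 and w = 0.
Candidates: f(-5) = 52; f(-2) = -2; f(0) = 2; f(3) = -52.
Hence the absolute minimum is -52 at w = 3.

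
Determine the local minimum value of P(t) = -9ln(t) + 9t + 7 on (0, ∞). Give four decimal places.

P'(t) = -9/t + 9 = 0 gives t = 1.
P''(t) = 9/t², which is positive for t > 0, so this is a local minimum.
P(1) = -9·ln(1) + 9 + 7 ≈ 16.0000.

16.0000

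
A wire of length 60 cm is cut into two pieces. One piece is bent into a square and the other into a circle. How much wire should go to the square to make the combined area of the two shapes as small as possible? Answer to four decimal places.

33.6059

Let x be the length used for the square. Square side x/4; circle radius (60−x)/(2π).
A(x) = (x/4)² + π·((60−x)/(2π))² = x²/16 + (60−x)²/(4π) for 0 ≤ x ≤ 60. A'(x) = x/8 − (60−x)/(2π) = 0 gives x = 4·60/(π+4) ≈ 33.6059.
A'' = 1/8 + 1/(2π) > 0, so this gives the minimum combined area; x ≈ 33.6059 cm to the square.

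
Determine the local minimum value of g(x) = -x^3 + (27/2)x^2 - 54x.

g'(x) = -3x^2 + 27x - 54. Setting g'(x) = 0 gives x ∈ {3, 6}.
Since g''(x) = -6x + 27, we get g''(3) = 9 > 0 ⇒ local minimum; g''(6) = -9 < 0 ⇒ local maximum.
Thus g has its local minimum at x = 3, with value -135/2.

-135/2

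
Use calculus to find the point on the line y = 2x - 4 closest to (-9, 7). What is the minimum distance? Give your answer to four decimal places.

Minimize D(x)^2 = (x + 9)^2 + (2x - 11)^2.
d/dx[D^2] = 2(x + 9) + 2·2·(2x - 11) = 0 ⇒ x = 13/5.
Then y = 6/5 and the distance is √(841/5) ≈ 12.9692.

12.9692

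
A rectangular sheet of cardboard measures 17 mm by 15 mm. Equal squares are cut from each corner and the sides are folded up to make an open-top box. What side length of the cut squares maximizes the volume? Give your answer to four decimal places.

With cut size x, the volume is V(x) = x(17 − 2x)(15 − 2x) for 0 < x < 7.5.
V'(x) = 12x^2 − 128x + 255. Setting V'(x) = 0 gives x ≈ 2.6511 (the root in (0, 7.5)).
V''(x) = 24x − 128 is negative there, so this is the maximum; V ≈ 300.7485.

2.6511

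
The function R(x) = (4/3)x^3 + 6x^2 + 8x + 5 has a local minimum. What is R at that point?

5/3

Critical points: R'(x) = 4x^2 + 12x + 8 vanishes at x = -2, -1.
Second-derivative test with R''(x) = 8x + 12: R''(-2) = -4 < 0 ⇒ local maximum; R''(-1) = 4 > 0 ⇒ local minimum.
So the local minimum value is R(-1) = 5/3.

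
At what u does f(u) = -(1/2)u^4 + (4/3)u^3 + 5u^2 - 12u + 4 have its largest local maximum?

-2

f'(u) = -2u^3 + 4u^2 + 10u - 12. Setting f'(u) = 0 gives u ∈ {-2, 1, 3}.
Since f''(u) = -6u^2 + 8u + 10, we get f''(-2) = -30 < 0 ⇒ local maximum; f''(1) = 12 > 0 ⇒ local minimum; f''(3) = -20 < 0 ⇒ local maximum.
So the largest local maximum value is f(-2) = 88/3.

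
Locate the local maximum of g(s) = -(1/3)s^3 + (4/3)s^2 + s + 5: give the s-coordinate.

3

g'(s) = -s^2 + (8/3)s + 1 = 0 at s = -1/3, 3.
Second-derivative test with g''(s) = -2s + 8/3: g''(-1/3) = 10/3 > 0 ⇒ local minimum; g''(3) = -10/3 < 0 ⇒ local maximum.
The local maximum is g(3) = 11.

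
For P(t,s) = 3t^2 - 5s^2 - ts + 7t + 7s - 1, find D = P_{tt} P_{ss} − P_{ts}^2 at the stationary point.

∂P/∂t = 6t - s + 7 = 0 and ∂P/∂s = -t - 10s + 7 = 0, so (t, s) = (-63/61, 49/61).
The Hessian has P_{tt} = 6, P_{ss} = -10, P_{ts} = -1, giving D = -61 < 0, so the point is a saddle point.
D = (6)·(-10) − (-1)^2 = -61.

-61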